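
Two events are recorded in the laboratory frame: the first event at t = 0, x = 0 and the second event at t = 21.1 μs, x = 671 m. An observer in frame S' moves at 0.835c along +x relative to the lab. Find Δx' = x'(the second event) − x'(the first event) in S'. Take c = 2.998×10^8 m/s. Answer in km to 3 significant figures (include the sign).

γ = 1/√(1 − 0.835²) = 1.8174
Δx' = γ(Δx − vΔt) = 1.8174 × (671 m − 0.835×(2.998×10^8 m/s)×21.1×10^-6 s)
= 1.8174 × (-4611.0 m) = -8.38 km

Δx' ≈ -8.38 km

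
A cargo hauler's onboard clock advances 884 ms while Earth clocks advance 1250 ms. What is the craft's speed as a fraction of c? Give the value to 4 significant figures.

γ = Δt/τ₀ = 1250/884 = 1.41403
β = √(1 − 1/γ²) = √(1 − 1/1.41403²) = 0.7070

β ≈ 0.7070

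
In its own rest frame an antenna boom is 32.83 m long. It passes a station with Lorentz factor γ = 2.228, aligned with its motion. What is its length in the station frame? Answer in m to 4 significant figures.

γ = 2.228 (given)
Length contraction: L = L₀/γ = 32.83/2.228 = 14.74 m

L ≈ 14.74 m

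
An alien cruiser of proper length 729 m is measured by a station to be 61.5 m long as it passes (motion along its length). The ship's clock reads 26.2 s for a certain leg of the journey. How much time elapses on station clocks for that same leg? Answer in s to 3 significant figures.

Length contraction ⇒ γ = L₀/L = 729/61.5 = 11.854
Time dilation: Δt = γτ₀ = 11.854 × 26.2 s = 311 s

Δt ≈ 311 s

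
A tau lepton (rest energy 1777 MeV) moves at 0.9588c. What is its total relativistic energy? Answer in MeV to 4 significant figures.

γ = 1/√(1 − 0.9588²) = 3.52011
E = γm₀c² = 3.52011 × 1777 MeV = 6255 MeV

E ≈ 6255 MeV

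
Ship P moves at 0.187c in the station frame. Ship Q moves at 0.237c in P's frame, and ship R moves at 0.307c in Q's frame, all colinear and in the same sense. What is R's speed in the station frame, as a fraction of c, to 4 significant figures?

Compose boost 2: (0.237 + 0.187)/(1 + 0.237×0.187) = 0.4240/1.04432 = 0.406006
Compose boost 3: (0.307 + 0.406006)/(1 + 0.307×0.406006) = 0.713006/1.12464 = 0.6340

u ≈ 0.6340c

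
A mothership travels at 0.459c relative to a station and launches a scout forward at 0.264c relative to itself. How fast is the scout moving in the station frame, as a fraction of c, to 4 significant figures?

Compose boost 2: (0.264 + 0.459)/(1 + 0.264×0.459) = 0.7230/1.12118 = 0.6449

u ≈ 0.6449c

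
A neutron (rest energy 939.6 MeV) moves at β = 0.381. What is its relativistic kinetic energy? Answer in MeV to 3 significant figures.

K ≈ 76.7 MeV

γ = 1/√(1 − 0.381²) = 1.0816
K = (γ − 1)m₀c² = (1.0816 − 1) × 939.6 MeV = 0.081578 × 939.6 MeV = 76.7 MeV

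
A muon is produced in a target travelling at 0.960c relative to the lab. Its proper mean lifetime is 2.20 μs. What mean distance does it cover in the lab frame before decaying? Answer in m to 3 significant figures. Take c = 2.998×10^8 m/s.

d ≈ 2260 m

γ = 1/√(1 − 0.960²) = 3.5714
Dilated lifetime: Δt = γτ₀ = 3.5714 × 2.20 μs = 7.8571 μs
d = vΔt = 0.960c × 7.8571 μs = 2.8781×10^8 m/s × 7.8571×10^-6 s = 2260 m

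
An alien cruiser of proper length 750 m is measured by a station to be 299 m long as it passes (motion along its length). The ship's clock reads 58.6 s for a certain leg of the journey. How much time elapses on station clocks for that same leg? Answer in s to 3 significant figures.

Δt ≈ 147 s

Length contraction ⇒ γ = L₀/L = 750/299 = 2.5084
Time dilation: Δt = γτ₀ = 2.5084 × 58.6 s = 147 s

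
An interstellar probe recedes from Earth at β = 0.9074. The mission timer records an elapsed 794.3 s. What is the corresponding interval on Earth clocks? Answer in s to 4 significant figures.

Δt ≈ 1890 s

γ = 1/√(1 − 0.9074²) = 2.37943
Time dilation: Δt = γτ₀ = 2.37943 × 794.3 s = 1890 s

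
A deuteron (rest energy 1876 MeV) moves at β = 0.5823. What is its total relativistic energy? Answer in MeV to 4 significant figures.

γ = 1/√(1 − 0.5823²) = 1.23005
E = γm₀c² = 1.23005 × 1876 MeV = 2308 MeV

E ≈ 2308 MeV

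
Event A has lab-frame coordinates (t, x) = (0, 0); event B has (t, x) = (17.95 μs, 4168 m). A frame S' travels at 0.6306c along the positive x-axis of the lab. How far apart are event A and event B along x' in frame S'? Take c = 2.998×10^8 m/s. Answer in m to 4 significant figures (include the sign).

Δx' ≈ 997.9 m

γ = 1/√(1 − 0.6306²) = 1.28848
Δx' = γ(Δx − vΔt) = 1.28848 × (4168 m − 0.6306×(2.998×10^8 m/s)×17.95×10^-6 s)
= 1.28848 × (774.483 m) = 997.9 m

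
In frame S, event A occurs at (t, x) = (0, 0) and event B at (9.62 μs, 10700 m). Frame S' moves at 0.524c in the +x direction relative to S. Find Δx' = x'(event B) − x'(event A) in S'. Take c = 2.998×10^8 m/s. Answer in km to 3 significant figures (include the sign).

γ = 1/√(1 − 0.524²) = 1.1741
Δx' = γ(Δx − vΔt) = 1.1741 × (10700 m − 0.524×(2.998×10^8 m/s)×9.62×10^-6 s)
= 1.1741 × (9188.7 m) = 10.8 km

Δx' ≈ 10.8 km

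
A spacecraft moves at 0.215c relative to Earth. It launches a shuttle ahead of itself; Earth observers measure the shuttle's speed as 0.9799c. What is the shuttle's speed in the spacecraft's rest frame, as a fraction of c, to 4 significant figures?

u' ≈ 0.9691c

Inverse velocity addition: u' = (u − v)/(1 − uv/c²)
= (0.9799 − 0.215)/(1 − 0.9799×0.215) = 0.7649/0.789322 = 0.9691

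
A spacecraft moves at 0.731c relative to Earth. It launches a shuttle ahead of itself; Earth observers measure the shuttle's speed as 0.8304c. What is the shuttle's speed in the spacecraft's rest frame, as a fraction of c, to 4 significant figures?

u' ≈ 0.2529c

Inverse velocity addition: u' = (u − v)/(1 − uv/c²)
= (0.8304 − 0.731)/(1 − 0.8304×0.731) = 0.09940/0.392978 = 0.2529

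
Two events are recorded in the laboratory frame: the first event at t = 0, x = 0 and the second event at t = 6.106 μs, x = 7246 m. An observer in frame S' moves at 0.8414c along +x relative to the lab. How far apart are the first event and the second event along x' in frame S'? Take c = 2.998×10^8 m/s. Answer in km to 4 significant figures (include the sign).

γ = 1/√(1 − 0.8414²) = 1.85044
Δx' = γ(Δx − vΔt) = 1.85044 × (7246 m − 0.8414×(2.998×10^8 m/s)×6.106×10^-6 s)
= 1.85044 × (5705.75 m) = 10.56 km

Δx' ≈ 10.56 km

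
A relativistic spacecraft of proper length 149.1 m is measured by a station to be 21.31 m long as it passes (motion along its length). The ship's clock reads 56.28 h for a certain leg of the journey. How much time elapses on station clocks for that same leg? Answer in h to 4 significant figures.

Length contraction ⇒ γ = L₀/L = 149.1/21.31 = 6.99672
Time dilation: Δt = γτ₀ = 6.99672 × 56.28 h = 393.8 h

Δt ≈ 393.8 h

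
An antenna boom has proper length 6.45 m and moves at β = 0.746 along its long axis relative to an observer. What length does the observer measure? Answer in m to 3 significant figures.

γ = 1/√(1 − 0.746²) = 1.5016
Length contraction: L = L₀/γ = 6.45/1.5016 = 4.30 m

L ≈ 4.30 m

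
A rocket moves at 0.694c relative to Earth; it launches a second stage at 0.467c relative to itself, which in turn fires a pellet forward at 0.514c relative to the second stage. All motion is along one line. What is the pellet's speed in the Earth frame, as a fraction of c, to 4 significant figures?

u ≈ 0.9587c

Compose boost 2: (0.467 + 0.694)/(1 + 0.467×0.694) = 1.161/1.32410 = 0.876823
Compose boost 3: (0.514 + 0.876823)/(1 + 0.514×0.876823) = 1.39082/1.45069 = 0.9587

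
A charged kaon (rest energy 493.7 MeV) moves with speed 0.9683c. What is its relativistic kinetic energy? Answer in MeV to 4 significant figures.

γ = 1/√(1 − 0.9683²) = 4.00336
K = (γ − 1)m₀c² = (4.00336 − 1) × 493.7 MeV = 3.00336 × 493.7 MeV = 1483 MeV

K ≈ 1483 MeV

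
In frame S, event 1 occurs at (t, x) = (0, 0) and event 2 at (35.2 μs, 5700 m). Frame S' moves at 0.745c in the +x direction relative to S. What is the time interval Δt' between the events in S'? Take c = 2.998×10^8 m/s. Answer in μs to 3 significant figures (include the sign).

γ = 1/√(1 − 0.745²) = 1.4991
Δt' = γ(Δt − vΔx/c²) = 1.4991 × (35.2 μs − 0.745×5700 m / (2.998×10^8 m/s))
= 1.4991 × (21.036 μs) = 31.5 μs

Δt' ≈ 31.5 μs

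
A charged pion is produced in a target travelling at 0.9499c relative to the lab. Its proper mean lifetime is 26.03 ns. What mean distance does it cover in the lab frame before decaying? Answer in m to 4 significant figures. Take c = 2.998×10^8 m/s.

γ = 1/√(1 − 0.9499²) = 3.19945
Dilated lifetime: Δt = γτ₀ = 3.19945 × 26.03 ns = 83.2816 ns
d = vΔt = 0.9499c × 83.2816 ns = 2.84780×10^8 m/s × 8.32816×10^-8 s = 23.72 m

d ≈ 23.72 m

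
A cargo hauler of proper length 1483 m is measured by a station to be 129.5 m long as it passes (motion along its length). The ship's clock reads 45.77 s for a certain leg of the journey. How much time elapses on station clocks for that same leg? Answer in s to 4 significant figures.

Length contraction ⇒ γ = L₀/L = 1483/129.5 = 11.4517
Time dilation: Δt = γτ₀ = 11.4517 × 45.77 s = 524.1 s

Δt ≈ 524.1 s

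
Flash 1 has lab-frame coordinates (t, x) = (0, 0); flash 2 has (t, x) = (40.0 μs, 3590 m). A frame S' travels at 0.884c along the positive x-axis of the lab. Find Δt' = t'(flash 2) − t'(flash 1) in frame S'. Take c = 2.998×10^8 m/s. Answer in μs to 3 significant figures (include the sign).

γ = 1/√(1 − 0.884²) = 2.1391
Δt' = γ(Δt − vΔx/c²) = 2.1391 × (40.0 μs − 0.884×3590 m / (2.998×10^8 m/s))
= 2.1391 × (29.414 μs) = 62.9 μs

Δt' ≈ 62.9 μs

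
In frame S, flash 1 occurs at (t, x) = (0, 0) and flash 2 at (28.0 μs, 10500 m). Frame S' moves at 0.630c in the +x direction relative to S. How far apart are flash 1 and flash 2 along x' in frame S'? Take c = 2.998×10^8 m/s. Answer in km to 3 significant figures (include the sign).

γ = 1/√(1 − 0.630²) = 1.2877
Δx' = γ(Δx − vΔt) = 1.2877 × (10500 m − 0.630×(2.998×10^8 m/s)×28.0×10^-6 s)
= 1.2877 × (5211.5 m) = 6.71 km

Δx' ≈ 6.71 km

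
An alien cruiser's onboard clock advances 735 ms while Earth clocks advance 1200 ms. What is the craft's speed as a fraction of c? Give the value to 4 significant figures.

γ = Δt/τ₀ = 1200/735 = 1.63265
β = √(1 − 1/γ²) = √(1 − 1/1.63265²) = 0.7905

β ≈ 0.7905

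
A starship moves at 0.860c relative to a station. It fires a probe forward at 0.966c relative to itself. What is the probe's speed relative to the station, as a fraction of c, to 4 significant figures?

u ≈ 0.9974c

Relativistic velocity addition: u = (u' + v)/(1 + u'v/c²)
= (0.966 + 0.860)/(1 + 0.966×0.860) = 1.826/1.83076 = 0.9974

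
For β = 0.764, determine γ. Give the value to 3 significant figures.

γ ≈ 1.55

γ = 1/√(1 − β²) = 1/√(1 − 0.764²) = 1/√(0.41630) = 1.55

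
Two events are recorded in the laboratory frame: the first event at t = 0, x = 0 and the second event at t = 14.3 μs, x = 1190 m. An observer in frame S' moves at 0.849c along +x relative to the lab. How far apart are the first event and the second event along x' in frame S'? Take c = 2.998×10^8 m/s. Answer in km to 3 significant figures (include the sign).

γ = 1/√(1 − 0.849²) = 1.8925
Δx' = γ(Δx − vΔt) = 1.8925 × (1190 m − 0.849×(2.998×10^8 m/s)×14.3×10^-6 s)
= 1.8925 × (-2449.8 m) = -4.64 km

Δx' ≈ -4.64 km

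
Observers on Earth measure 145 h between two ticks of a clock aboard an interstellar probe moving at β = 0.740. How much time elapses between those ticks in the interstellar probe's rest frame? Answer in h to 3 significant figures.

τ₀ ≈ 97.5 h

γ = 1/√(1 − 0.740²) = 1.4868
Proper time: τ₀ = Δt/γ = 145/1.4868 = 97.5 h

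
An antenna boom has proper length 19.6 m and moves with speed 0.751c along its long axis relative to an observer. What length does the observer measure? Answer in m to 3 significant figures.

γ = 1/√(1 − 0.751²) = 1.5145
Length contraction: L = L₀/γ = 19.6/1.5145 = 12.9 m

L ≈ 12.9 m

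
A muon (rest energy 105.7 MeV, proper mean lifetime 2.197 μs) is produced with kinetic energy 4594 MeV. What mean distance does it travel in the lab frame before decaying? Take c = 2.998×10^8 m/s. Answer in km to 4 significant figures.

γ = 1 + K/(m₀c²) = 1 + 4594/105.7 = 44.4626
β = √(1 − 1/γ²) = 0.999747
Dilated lifetime: γτ₀ = 44.4626 × 2.197 μs = 97.6844 μs
d = βc·γτ₀ = 0.999747 × (2.998×10^8 m/s) × 9.76844×10^-5 s = 29.28 km

d ≈ 29.28 km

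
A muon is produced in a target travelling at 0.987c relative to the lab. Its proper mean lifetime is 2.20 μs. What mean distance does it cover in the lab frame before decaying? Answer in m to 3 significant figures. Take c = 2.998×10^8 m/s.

γ = 1/√(1 − 0.987²) = 6.2220
Dilated lifetime: Δt = γτ₀ = 6.2220 × 2.20 μs = 13.688 μs
d = vΔt = 0.987c × 13.688 μs = 2.9590×10^8 m/s × 1.3688×10^-5 s = 4050 m

d ≈ 4050 m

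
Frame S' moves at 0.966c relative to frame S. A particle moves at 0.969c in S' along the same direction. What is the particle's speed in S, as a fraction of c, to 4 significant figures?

Relativistic velocity addition: u = (u' + v)/(1 + u'v/c²)
= (0.969 + 0.966)/(1 + 0.969×0.966) = 1.935/1.93605 = 0.9995

u ≈ 0.9995c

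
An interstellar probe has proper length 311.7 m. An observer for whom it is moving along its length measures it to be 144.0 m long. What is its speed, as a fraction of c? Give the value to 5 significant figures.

β ≈ 0.88689

γ = L₀/L = 311.7/144.0 = 2.164583
β = √(1 − 1/γ²) = 0.88689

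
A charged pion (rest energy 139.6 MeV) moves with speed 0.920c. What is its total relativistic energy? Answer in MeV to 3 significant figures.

γ = 1/√(1 − 0.920²) = 2.5516
E = γm₀c² = 2.5516 × 139.6 MeV = 356 MeV

E ≈ 356 MeV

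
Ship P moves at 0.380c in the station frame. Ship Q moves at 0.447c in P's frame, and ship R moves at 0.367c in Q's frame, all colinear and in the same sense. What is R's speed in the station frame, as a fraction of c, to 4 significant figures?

u ≈ 0.8527c

Compose boost 2: (0.447 + 0.380)/(1 + 0.447×0.380) = 0.8270/1.16986 = 0.706922
Compose boost 3: (0.367 + 0.706922)/(1 + 0.367×0.706922) = 1.07392/1.25944 = 0.8527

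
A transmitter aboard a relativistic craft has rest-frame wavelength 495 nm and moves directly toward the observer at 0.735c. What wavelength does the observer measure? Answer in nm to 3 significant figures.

λ_obs ≈ 193 nm

Relativistic Doppler: λ_obs = λ_src √((1−β)/(1+β))
= 495 × √(0.26500/1.7350) = 495 × 0.39082 = 193 nm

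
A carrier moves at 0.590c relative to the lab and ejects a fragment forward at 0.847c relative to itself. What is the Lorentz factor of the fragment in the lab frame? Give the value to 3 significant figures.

γ ≈ 3.49

u_lab = (0.847 + 0.590)/(1 + 0.847×0.590) = 1.437/1.49973 = 0.958172
γ = 1/√(1 − 0.958172²) = 3.49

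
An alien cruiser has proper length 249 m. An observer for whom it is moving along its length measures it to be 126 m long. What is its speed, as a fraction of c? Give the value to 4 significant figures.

β ≈ 0.8625

γ = L₀/L = 249/126 = 1.97619
β = √(1 − 1/γ²) = 0.8625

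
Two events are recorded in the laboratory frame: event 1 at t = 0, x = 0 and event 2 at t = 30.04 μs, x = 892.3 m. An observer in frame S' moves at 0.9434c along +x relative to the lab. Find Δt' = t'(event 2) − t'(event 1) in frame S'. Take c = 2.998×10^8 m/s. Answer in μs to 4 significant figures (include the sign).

γ = 1/√(1 − 0.9434²) = 3.01516
Δt' = γ(Δt − vΔx/c²) = 3.01516 × (30.04 μs − 0.9434×892.3 m / (2.998×10^8 m/s))
= 3.01516 × (27.2321 μs) = 82.11 μs

Δt' ≈ 82.11 μs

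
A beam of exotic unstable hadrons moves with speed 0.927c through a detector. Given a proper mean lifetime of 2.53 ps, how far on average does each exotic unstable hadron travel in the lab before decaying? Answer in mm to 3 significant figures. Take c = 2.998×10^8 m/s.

γ = 1/√(1 − 0.927²) = 2.6662
Dilated lifetime: Δt = γτ₀ = 2.6662 × 2.53 ps = 6.7456 ps
d = vΔt = 0.927c × 6.7456 ps = 2.7791×10^8 m/s × 6.7456×10^-12 s = 1.87 mm

d ≈ 1.87 mm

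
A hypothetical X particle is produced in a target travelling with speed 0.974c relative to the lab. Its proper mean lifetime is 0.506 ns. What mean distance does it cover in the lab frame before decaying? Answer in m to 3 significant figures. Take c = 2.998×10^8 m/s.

d ≈ 0.652 m

γ = 1/√(1 − 0.974²) = 4.4141
Dilated lifetime: Δt = γτ₀ = 4.4141 × 0.506 ns = 2.2335 ns
d = vΔt = 0.974c × 2.2335 ns = 2.9201×10^8 m/s × 2.2335×10^-9 s = 0.652 m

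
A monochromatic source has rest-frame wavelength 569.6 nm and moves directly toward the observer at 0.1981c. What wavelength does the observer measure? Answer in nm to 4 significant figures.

Relativistic Doppler: λ_obs = λ_src √((1−β)/(1+β))
= 569.6 × √(0.801900/1.19810) = 569.6 × 0.818114 = 466.0 nm

λ_obs ≈ 466.0 nm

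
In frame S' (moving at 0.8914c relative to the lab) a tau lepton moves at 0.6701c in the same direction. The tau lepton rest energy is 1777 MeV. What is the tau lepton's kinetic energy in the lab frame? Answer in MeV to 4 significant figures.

u_lab = (0.6701 + 0.8914)/(1 + 0.6701×0.8914) = 0.9775706
γ = 1/√(1 − 0.9775706²) = 4.74815
K = (γ − 1)m₀c² = (4.74815 − 1) × 1777 = 3.74815 × 1777 = 6660 MeV

K ≈ 6660 MeV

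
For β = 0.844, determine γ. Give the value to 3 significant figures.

γ = 1/√(1 − β²) = 1/√(1 − 0.844²) = 1/√(0.28766) = 1.86

γ ≈ 1.86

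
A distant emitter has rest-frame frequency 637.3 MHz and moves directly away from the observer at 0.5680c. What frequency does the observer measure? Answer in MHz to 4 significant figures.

Relativistic Doppler: f_obs = f_src √((1−β)/(1+β))
= 637.3 × √(0.432000/1.56800) = 637.3 × 0.524891 = 334.5 MHz

f_obs ≈ 334.5 MHz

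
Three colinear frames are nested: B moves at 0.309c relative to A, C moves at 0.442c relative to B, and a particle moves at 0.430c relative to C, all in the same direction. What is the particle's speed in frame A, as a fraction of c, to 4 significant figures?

u ≈ 0.8494c

Compose boost 2: (0.442 + 0.309)/(1 + 0.442×0.309) = 0.7510/1.13658 = 0.660755
Compose boost 3: (0.430 + 0.660755)/(1 + 0.430×0.660755) = 1.09076/1.28412 = 0.8494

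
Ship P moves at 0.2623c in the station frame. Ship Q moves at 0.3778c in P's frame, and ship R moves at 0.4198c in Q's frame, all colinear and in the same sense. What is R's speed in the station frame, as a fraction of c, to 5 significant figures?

u ≈ 0.80530c

Compose boost 2: (0.3778 + 0.2623)/(1 + 0.3778×0.2623) = 0.64010/1.099097 = 0.5823872
Compose boost 3: (0.4198 + 0.5823872)/(1 + 0.4198×0.5823872) = 1.002187/1.244486 = 0.80530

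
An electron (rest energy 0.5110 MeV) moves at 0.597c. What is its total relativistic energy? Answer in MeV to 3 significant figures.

E ≈ 0.637 MeV

γ = 1/√(1 − 0.597²) = 1.2465
E = γm₀c² = 1.2465 × 0.5110 MeV = 0.637 MeV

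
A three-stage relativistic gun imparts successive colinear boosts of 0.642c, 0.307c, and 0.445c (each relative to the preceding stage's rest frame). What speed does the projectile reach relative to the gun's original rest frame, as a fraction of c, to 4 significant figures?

u ≈ 0.9150c

Compose boost 2: (0.307 + 0.642)/(1 + 0.307×0.642) = 0.9490/1.19709 = 0.792753
Compose boost 3: (0.445 + 0.792753)/(1 + 0.445×0.792753) = 1.23775/1.35278 = 0.9150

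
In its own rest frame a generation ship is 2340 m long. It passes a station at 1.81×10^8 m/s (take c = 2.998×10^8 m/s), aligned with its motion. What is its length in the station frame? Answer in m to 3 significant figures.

L ≈ 1870 m

β = v/c = 1.81×10^8 / 2.998×10^8 = 0.60374
γ = 1/√(1 − 0.60374²) = 1.2544
Length contraction: L = L₀/γ = 2340/1.2544 = 1870 m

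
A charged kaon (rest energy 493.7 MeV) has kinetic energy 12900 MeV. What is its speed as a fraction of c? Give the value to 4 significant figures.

β ≈ 0.9993

γ = 1 + K/(m₀c²) = 1 + 12900/493.7 = 27.1292
β = √(1 − 1/γ²) = 0.9993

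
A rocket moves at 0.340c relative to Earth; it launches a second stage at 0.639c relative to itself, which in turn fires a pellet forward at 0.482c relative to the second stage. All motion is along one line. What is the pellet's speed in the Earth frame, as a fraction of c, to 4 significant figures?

u ≈ 0.9269c

Compose boost 2: (0.639 + 0.340)/(1 + 0.639×0.340) = 0.9790/1.21726 = 0.804265
Compose boost 3: (0.482 + 0.804265)/(1 + 0.482×0.804265) = 1.28627/1.38766 = 0.9269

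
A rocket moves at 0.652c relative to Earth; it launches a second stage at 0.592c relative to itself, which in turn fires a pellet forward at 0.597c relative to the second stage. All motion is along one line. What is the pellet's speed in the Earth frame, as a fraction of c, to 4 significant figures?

Compose boost 2: (0.592 + 0.652)/(1 + 0.592×0.652) = 1.244/1.38598 = 0.897557
Compose boost 3: (0.597 + 0.897557)/(1 + 0.597×0.897557) = 1.49456/1.53584 = 0.9731

u ≈ 0.9731c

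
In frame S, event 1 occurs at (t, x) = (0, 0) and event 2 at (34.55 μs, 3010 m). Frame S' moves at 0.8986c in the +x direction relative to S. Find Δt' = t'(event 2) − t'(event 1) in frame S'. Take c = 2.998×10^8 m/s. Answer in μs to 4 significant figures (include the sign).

Δt' ≈ 58.18 μs

γ = 1/√(1 − 0.8986²) = 2.27910
Δt' = γ(Δt − vΔx/c²) = 2.27910 × (34.55 μs − 0.8986×3010 m / (2.998×10^8 m/s))
= 2.27910 × (25.5280 μs) = 58.18 μs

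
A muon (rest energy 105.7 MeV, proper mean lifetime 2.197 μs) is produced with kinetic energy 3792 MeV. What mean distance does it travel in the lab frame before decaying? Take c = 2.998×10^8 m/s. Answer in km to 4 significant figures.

γ = 1 + K/(m₀c²) = 1 + 3792/105.7 = 36.8751
β = √(1 − 1/γ²) = 0.999632
Dilated lifetime: γτ₀ = 36.8751 × 2.197 μs = 81.0146 μs
d = βc·γτ₀ = 0.999632 × (2.998×10^8 m/s) × 8.10146×10^-5 s = 24.28 km

d ≈ 24.28 km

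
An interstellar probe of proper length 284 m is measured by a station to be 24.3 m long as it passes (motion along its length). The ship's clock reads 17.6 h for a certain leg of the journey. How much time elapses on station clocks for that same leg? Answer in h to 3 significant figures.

Length contraction ⇒ γ = L₀/L = 284/24.3 = 11.687
Time dilation: Δt = γτ₀ = 11.687 × 17.6 h = 206 h

Δt ≈ 206 h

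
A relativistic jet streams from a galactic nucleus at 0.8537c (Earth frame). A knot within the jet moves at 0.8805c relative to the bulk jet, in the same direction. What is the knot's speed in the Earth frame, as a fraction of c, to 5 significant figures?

u ≈ 0.99002c

Relativistic velocity addition: u = (u' + v)/(1 + u'v/c²)
= (0.8805 + 0.8537)/(1 + 0.8805×0.8537) = 1.7342/1.751683 = 0.99002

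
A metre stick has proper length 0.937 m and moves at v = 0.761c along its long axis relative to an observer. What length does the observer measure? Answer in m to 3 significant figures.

L ≈ 0.608 m

γ = 1/√(1 − 0.761²) = 1.5414
Length contraction: L = L₀/γ = 0.937/1.5414 = 0.608 m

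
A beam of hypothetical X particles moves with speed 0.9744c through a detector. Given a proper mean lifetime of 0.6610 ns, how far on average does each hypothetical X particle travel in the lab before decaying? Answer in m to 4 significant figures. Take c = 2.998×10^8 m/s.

γ = 1/√(1 − 0.9744²) = 4.44798
Dilated lifetime: Δt = γτ₀ = 4.44798 × 0.6610 ns = 2.94011 ns
d = vΔt = 0.9744c × 2.94011 ns = 2.92125×10^8 m/s × 2.94011×10^-9 s = 0.8589 m

d ≈ 0.8589 m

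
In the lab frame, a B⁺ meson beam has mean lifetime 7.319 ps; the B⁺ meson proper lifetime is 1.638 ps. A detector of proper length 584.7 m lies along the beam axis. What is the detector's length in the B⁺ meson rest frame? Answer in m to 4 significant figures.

L ≈ 130.9 m

Time dilation ⇒ γ = Δt/τ₀ = 7.319/1.638 = 4.46825
Length contraction: L = L₀/γ = 584.7/4.46825 = 130.9 m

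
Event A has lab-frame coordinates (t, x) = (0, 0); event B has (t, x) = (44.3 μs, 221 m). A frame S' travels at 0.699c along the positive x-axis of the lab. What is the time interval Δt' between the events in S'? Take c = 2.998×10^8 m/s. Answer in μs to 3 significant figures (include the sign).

Δt' ≈ 61.2 μs

γ = 1/√(1 − 0.699²) = 1.3984
Δt' = γ(Δt − vΔx/c²) = 1.3984 × (44.3 μs − 0.699×221 m / (2.998×10^8 m/s))
= 1.3984 × (43.785 μs) = 61.2 μs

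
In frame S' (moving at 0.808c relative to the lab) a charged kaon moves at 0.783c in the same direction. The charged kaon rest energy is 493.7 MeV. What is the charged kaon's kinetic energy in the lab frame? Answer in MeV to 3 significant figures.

u_lab = (0.783 + 0.808)/(1 + 0.783×0.808) = 0.974481
γ = 1/√(1 − 0.974481²) = 4.4549
K = (γ − 1)m₀c² = (4.4549 − 1) × 493.7 = 3.4549 × 493.7 = 1710 MeV

K ≈ 1710 MeV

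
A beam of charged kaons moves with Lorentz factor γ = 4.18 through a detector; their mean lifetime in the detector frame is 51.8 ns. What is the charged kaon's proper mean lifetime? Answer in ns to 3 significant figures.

γ = 4.18 (given)
Proper time: τ₀ = Δt/γ = 51.8/4.18 = 12.4 ns

τ₀ ≈ 12.4 ns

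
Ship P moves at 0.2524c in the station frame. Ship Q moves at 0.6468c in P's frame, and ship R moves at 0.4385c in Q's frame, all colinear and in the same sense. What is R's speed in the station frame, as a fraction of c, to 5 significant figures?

Compose boost 2: (0.6468 + 0.2524)/(1 + 0.6468×0.2524) = 0.89920/1.163252 = 0.7730051
Compose boost 3: (0.4385 + 0.7730051)/(1 + 0.4385×0.7730051) = 1.211505/1.338963 = 0.90481

u ≈ 0.90481c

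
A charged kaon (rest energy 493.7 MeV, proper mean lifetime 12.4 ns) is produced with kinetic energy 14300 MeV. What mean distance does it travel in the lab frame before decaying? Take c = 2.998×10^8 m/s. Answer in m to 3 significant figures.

d ≈ 111 m

γ = 1 + K/(m₀c²) = 1 + 14300/493.7 = 29.965
β = √(1 − 1/γ²) = 0.99944
Dilated lifetime: γτ₀ = 29.965 × 12.4 ns = 371.57 ns
d = βc·γτ₀ = 0.99944 × (2.998×10^8 m/s) × 3.7157×10^-7 s = 111 m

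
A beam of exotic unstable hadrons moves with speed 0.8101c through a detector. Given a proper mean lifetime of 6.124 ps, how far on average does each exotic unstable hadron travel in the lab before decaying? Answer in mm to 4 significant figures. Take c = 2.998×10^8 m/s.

γ = 1/√(1 − 0.8101²) = 1.70564
Dilated lifetime: Δt = γτ₀ = 1.70564 × 6.124 ps = 10.4453 ps
d = vΔt = 0.8101c × 10.4453 ps = 2.42868×10^8 m/s × 1.04453×10^-11 s = 2.537 mm

d ≈ 2.537 mm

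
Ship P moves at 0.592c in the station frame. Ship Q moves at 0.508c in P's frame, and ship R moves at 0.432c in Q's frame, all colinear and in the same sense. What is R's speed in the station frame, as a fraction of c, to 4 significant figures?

Compose boost 2: (0.508 + 0.592)/(1 + 0.508×0.592) = 1.100/1.30074 = 0.845675
Compose boost 3: (0.432 + 0.845675)/(1 + 0.432×0.845675) = 1.27768/1.36533 = 0.9358

u ≈ 0.9358c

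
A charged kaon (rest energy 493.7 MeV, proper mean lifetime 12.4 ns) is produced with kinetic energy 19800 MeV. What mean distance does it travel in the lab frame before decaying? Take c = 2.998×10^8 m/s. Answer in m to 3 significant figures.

d ≈ 153 m

γ = 1 + K/(m₀c²) = 1 + 19800/493.7 = 41.105
β = √(1 − 1/γ²) = 0.99970
Dilated lifetime: γτ₀ = 41.105 × 12.4 ns = 509.71 ns
d = βc·γτ₀ = 0.99970 × (2.998×10^8 m/s) × 5.0971×10^-7 s = 153 m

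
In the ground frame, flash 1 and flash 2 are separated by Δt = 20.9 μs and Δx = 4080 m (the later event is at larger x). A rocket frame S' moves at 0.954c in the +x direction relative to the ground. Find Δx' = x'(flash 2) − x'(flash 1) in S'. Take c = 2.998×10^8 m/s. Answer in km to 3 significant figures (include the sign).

Δx' ≈ -6.33 km

γ = 1/√(1 − 0.954²) = 3.3355
Δx' = γ(Δx − vΔt) = 3.3355 × (4080 m − 0.954×(2.998×10^8 m/s)×20.9×10^-6 s)
= 3.3355 × (-1897.6 m) = -6.33 km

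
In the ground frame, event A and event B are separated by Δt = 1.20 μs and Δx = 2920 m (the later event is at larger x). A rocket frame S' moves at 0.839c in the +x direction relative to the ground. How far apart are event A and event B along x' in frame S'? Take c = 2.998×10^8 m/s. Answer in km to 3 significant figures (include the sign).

Δx' ≈ 4.81 km

γ = 1/√(1 − 0.839²) = 1.8378
Δx' = γ(Δx − vΔt) = 1.8378 × (2920 m − 0.839×(2.998×10^8 m/s)×1.20×10^-6 s)
= 1.8378 × (2618.2 m) = 4.81 km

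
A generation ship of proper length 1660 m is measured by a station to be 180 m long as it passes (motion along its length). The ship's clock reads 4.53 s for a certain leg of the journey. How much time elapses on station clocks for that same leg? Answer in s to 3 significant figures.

Δt ≈ 41.8 s

Length contraction ⇒ γ = L₀/L = 1660/180 = 9.2222
Time dilation: Δt = γτ₀ = 9.2222 × 4.53 s = 41.8 s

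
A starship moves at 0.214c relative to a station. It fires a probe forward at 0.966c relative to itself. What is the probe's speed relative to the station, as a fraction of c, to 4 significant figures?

u ≈ 0.9779c

Relativistic velocity addition: u = (u' + v)/(1 + u'v/c²)
= (0.966 + 0.214)/(1 + 0.966×0.214) = 1.180/1.20672 = 0.9779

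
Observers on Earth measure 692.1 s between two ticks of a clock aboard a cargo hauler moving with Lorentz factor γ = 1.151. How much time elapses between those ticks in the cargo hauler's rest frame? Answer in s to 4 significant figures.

τ₀ ≈ 601.3 s

γ = 1.151 (given)
Proper time: τ₀ = Δt/γ = 692.1/1.151 = 601.3 s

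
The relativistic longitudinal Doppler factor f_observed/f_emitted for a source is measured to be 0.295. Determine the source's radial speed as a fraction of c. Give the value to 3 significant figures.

β ≈ 0.840

f_obs/f_src = √((1−β)/(1+β)) = 0.295  ⇒  (1−β)/(1+β) = 0.087025
β = |1 − D²|/(1 + D²) = |1 − 0.087025|/(1 + 0.087025) = 0.840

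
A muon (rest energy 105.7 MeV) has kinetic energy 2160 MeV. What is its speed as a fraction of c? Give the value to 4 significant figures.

γ = 1 + K/(m₀c²) = 1 + 2160/105.7 = 21.4352
β = √(1 − 1/γ²) = 0.9989

β ≈ 0.9989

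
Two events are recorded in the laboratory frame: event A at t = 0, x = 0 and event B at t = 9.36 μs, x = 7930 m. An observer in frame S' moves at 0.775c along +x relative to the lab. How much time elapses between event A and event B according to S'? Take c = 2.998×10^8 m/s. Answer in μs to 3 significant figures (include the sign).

γ = 1/√(1 − 0.775²) = 1.5824
Δt' = γ(Δt − vΔx/c²) = 1.5824 × (9.36 μs − 0.775×7930 m / (2.998×10^8 m/s))
= 1.5824 × (-11.139 μs) = -17.6 μs

Δt' ≈ -17.6 μs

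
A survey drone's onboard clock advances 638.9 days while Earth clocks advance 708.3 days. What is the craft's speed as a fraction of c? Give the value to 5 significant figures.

β ≈ 0.43170

γ = Δt/τ₀ = 708.3/638.9 = 1.108624
β = √(1 − 1/γ²) = √(1 − 1/1.108624²) = 0.43170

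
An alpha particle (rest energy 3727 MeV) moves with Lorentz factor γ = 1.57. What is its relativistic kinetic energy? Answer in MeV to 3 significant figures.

γ = 1.57 (given)
K = (γ − 1)m₀c² = (1.57 − 1) × 3727 MeV = 0.57000 × 3727 MeV = 2120 MeV

K ≈ 2120 MeV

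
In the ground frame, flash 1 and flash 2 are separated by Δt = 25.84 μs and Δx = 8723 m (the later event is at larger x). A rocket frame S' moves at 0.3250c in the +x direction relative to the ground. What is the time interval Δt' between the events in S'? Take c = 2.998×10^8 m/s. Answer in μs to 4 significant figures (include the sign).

Δt' ≈ 17.32 μs

γ = 1/√(1 − 0.3250²) = 1.05740
Δt' = γ(Δt − vΔx/c²) = 1.05740 × (25.84 μs − 0.3250×8723 m / (2.998×10^8 m/s))
= 1.05740 × (16.3838 μs) = 17.32 μs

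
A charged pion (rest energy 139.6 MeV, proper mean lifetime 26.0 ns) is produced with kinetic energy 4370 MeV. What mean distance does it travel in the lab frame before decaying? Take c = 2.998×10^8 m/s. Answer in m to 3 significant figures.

d ≈ 252 m

γ = 1 + K/(m₀c²) = 1 + 4370/139.6 = 32.304
β = √(1 − 1/γ²) = 0.99952
Dilated lifetime: γτ₀ = 32.304 × 26.0 ns = 839.90 ns
d = βc·γτ₀ = 0.99952 × (2.998×10^8 m/s) × 8.3990×10^-7 s = 252 m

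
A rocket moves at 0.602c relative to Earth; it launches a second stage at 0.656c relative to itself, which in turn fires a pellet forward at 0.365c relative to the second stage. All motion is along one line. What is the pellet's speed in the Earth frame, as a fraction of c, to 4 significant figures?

u ≈ 0.9531c

Compose boost 2: (0.656 + 0.602)/(1 + 0.656×0.602) = 1.258/1.39491 = 0.901849
Compose boost 3: (0.365 + 0.901849)/(1 + 0.365×0.901849) = 1.26685/1.32917 = 0.9531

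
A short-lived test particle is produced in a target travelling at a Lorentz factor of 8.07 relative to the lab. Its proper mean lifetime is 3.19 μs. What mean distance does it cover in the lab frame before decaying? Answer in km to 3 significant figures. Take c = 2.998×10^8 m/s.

β = √(1 − 1/γ²) = √(1 − 1/8.07²) = 0.99229
Dilated lifetime: Δt = γτ₀ = 8.07 × 3.19 μs = 25.743 μs
d = vΔt = 0.99229c × 25.743 μs = 2.9749×10^8 m/s × 2.5743×10^-5 s = 7.66 km

d ≈ 7.66 km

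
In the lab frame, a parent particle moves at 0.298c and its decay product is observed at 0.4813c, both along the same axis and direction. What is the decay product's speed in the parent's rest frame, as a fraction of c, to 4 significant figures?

Inverse velocity addition: u' = (u − v)/(1 − uv/c²)
= (0.4813 − 0.298)/(1 − 0.4813×0.298) = 0.1833/0.856573 = 0.2140

u' ≈ 0.2140c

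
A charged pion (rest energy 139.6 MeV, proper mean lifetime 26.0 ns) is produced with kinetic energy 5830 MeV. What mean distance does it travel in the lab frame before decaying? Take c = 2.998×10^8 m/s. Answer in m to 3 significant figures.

γ = 1 + K/(m₀c²) = 1 + 5830/139.6 = 42.762
β = √(1 − 1/γ²) = 0.99973
Dilated lifetime: γτ₀ = 42.762 × 26.0 ns = 1111.8 ns
d = βc·γτ₀ = 0.99973 × (2.998×10^8 m/s) × 1.1118×10^-6 s = 333 m

d ≈ 333 m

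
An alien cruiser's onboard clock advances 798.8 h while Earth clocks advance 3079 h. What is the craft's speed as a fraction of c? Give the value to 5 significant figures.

γ = Δt/τ₀ = 3079/798.8 = 3.854532
β = √(1 − 1/γ²) = √(1 − 1/3.854532²) = 0.96576

β ≈ 0.96576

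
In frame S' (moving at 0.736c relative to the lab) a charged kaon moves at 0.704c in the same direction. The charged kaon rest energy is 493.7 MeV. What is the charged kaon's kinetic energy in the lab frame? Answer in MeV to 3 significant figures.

u_lab = (0.704 + 0.736)/(1 + 0.704×0.736) = 0.948527
γ = 1/√(1 − 0.948527²) = 3.1576
K = (γ − 1)m₀c² = (3.1576 − 1) × 493.7 = 2.1576 × 493.7 = 1070 MeV

K ≈ 1070 MeV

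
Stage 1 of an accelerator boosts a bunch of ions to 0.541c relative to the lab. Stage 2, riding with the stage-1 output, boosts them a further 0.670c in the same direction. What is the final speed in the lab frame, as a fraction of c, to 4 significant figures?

u ≈ 0.8888c

Compose boost 2: (0.670 + 0.541)/(1 + 0.670×0.541) = 1.211/1.36247 = 0.8888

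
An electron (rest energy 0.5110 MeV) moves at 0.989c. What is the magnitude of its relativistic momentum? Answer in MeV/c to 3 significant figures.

γ = 1/√(1 − 0.989²) = 6.7606
p = γβm₀c = 6.7606 × 0.989 × 0.5110 MeV/c = 3.42 MeV/c

p ≈ 3.42 MeV/c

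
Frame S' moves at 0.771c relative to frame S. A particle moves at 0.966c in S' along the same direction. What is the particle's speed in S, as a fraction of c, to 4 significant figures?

u ≈ 0.9955c

Relativistic velocity addition: u = (u' + v)/(1 + u'v/c²)
= (0.966 + 0.771)/(1 + 0.966×0.771) = 1.737/1.74479 = 0.9955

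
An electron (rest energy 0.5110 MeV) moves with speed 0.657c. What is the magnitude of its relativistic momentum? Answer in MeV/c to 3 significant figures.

γ = 1/√(1 − 0.657²) = 1.3265
p = γβm₀c = 1.3265 × 0.657 × 0.5110 MeV/c = 0.445 MeV/c

p ≈ 0.445 MeV/c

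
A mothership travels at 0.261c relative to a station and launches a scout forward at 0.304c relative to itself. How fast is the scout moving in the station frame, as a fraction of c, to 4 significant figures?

Compose boost 2: (0.304 + 0.261)/(1 + 0.304×0.261) = 0.5650/1.07934 = 0.5235

u ≈ 0.5235c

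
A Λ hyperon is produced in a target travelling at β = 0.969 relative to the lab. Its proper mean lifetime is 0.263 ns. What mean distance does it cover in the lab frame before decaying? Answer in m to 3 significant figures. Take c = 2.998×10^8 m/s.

γ = 1/√(1 − 0.969²) = 4.0476
Dilated lifetime: Δt = γτ₀ = 4.0476 × 0.263 ns = 1.0645 ns
d = vΔt = 0.969c × 1.0645 ns = 2.9051×10^8 m/s × 1.0645×10^-9 s = 0.309 m

d ≈ 0.309 m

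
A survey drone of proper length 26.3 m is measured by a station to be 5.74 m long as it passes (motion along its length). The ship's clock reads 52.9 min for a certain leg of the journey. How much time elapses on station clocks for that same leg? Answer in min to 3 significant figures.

Δt ≈ 242 min

Length contraction ⇒ γ = L₀/L = 26.3/5.74 = 4.5819
Time dilation: Δt = γτ₀ = 4.5819 × 52.9 min = 242 min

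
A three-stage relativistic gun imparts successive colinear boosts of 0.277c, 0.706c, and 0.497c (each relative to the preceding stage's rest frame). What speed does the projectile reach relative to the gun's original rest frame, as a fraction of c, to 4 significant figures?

Compose boost 2: (0.706 + 0.277)/(1 + 0.706×0.277) = 0.9830/1.19556 = 0.822207
Compose boost 3: (0.497 + 0.822207)/(1 + 0.497×0.822207) = 1.31921/1.40864 = 0.9365

u ≈ 0.9365c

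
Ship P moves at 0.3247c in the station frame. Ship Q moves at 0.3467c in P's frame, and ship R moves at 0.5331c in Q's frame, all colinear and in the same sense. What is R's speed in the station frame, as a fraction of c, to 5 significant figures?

u ≈ 0.85992c

Compose boost 2: (0.3467 + 0.3247)/(1 + 0.3467×0.3247) = 0.67140/1.112573 = 0.6034658
Compose boost 3: (0.5331 + 0.6034658)/(1 + 0.5331×0.6034658) = 1.136566/1.321708 = 0.85992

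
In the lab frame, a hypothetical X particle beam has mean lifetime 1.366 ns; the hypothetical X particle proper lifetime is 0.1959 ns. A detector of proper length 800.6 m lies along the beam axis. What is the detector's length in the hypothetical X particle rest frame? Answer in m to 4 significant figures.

L ≈ 114.8 m

Time dilation ⇒ γ = Δt/τ₀ = 1.366/0.1959 = 6.97295
Length contraction: L = L₀/γ = 800.6/6.97295 = 114.8 m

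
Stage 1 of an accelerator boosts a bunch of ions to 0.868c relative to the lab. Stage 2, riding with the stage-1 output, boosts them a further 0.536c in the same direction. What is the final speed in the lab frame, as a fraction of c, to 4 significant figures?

Compose boost 2: (0.536 + 0.868)/(1 + 0.536×0.868) = 1.404/1.46525 = 0.9582

u ≈ 0.9582c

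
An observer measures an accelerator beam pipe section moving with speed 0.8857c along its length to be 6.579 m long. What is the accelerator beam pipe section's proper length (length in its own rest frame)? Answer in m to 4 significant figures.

L₀ ≈ 14.17 m

γ = 1/√(1 − 0.8857²) = 2.15397
L₀ = γL = 2.15397 × 6.579 = 14.17 m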